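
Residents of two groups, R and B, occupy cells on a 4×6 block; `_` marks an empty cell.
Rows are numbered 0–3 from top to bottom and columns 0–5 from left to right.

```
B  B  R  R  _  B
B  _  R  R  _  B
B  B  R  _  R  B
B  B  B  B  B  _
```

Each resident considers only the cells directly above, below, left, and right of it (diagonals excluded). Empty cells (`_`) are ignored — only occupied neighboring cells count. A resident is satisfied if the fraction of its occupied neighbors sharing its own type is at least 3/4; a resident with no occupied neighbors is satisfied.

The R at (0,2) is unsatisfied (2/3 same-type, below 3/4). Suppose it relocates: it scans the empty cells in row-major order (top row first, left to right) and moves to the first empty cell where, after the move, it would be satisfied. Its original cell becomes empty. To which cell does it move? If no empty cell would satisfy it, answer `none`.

(2,3)

Vacating (0,2). Empty cells in order:
  (0,4): 1/2 same-type → still unsatisfied.
  (1,1): 1/4 same-type → still unsatisfied.
  (1,4): 2/3 same-type → still unsatisfied.
  (2,3): 3/4 same-type → satisfied — stop here.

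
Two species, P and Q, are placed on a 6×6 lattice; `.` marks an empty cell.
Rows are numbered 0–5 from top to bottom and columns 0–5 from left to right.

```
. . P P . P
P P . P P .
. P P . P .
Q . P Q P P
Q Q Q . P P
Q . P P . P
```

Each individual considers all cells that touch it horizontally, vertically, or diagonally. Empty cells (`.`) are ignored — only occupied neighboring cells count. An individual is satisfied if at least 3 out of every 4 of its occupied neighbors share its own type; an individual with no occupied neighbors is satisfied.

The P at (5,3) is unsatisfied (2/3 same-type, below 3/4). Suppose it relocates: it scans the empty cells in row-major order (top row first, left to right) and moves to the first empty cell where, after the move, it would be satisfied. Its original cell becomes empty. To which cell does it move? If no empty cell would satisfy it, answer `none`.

(0,0)

Vacating (5,3). Empty cells in order:
  (0,0): 2/2 same-type → satisfied — stop here.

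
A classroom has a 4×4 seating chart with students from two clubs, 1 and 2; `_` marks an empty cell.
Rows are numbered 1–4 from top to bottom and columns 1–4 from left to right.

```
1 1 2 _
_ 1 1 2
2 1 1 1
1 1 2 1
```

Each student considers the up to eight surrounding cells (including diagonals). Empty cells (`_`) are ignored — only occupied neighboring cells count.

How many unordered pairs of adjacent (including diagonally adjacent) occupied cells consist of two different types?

15

Scan each occupied cell's neighbors to the right and below (and the two forward diagonals) so each pair is counted once.
From row 1: 3 unlike of 8 pairs (running 3/8).
From row 2: 4 unlike of 10 pairs (running 7/18).
From row 3: 6 unlike of 13 pairs (running 13/31).
From row 4: 2 unlike of 3 pairs (running 15/34).
Total adjacent occupied pairs: 34; unlike-type pairs: 15.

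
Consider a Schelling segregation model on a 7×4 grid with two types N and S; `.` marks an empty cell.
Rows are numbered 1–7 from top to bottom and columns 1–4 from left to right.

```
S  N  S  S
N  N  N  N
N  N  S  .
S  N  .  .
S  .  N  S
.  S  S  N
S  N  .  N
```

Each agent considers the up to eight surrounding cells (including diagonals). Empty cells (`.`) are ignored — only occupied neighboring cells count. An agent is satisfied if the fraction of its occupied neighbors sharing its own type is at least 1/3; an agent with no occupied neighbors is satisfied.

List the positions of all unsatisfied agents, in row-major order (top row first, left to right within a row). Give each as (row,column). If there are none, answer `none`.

(1,1), (1,3), (2,4), (3,3), (4,1), (7,2)

(1,1)S 0/3 unhappy
(1,2)N 3/5 ok
(1,3)S 1/5 unhappy
(1,4)S 1/3 ok
(2,1)N 4/5 ok
(2,2)N 5/8 ok
(2,3)N 4/7 ok
(2,4)N 1/4 unhappy
(3,1)N 4/5 ok
(3,2)N 5/7 ok
(3,3)S 0/5 unhappy
(4,1)S 1/4 unhappy
(4,2)N 3/6 ok
(5,1)S 2/3 ok
(5,3)N 2/5 ok
(5,4)S 1/3 ok
(6,2)S 3/5 ok
(6,3)S 2/6 ok
(6,4)N 2/4 ok
(7,1)S 1/2 ok
(7,2)N 0/3 unhappy
(7,4)N 1/2 ok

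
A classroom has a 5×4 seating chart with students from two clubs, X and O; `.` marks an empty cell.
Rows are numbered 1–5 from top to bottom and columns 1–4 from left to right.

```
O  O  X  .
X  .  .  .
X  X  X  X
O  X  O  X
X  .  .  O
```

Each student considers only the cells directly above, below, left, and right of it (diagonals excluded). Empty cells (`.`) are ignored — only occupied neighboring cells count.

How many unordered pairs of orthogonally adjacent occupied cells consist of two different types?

Scan each occupied cell's neighbors to the right and below so each pair is counted once.
Row 1: O(1,1)–O(1,2)= O(1,1)–X(2,1)≠ O(1,2)–X(1,3)≠  → 2/3 unlike.
Row 2: X(2,1)–X(3,1)=  → 0/1 unlike.
Row 3: X(3,1)–X(3,2)= X(3,1)–O(4,1)≠ X(3,2)–X(3,3)= X(3,2)–X(4,2)= X(3,3)–X(3,4)= X(3,3)–O(4,3)≠ X(3,4)–X(4,4)=  → 2/7 unlike.
Row 4: O(4,1)–X(4,2)≠ O(4,1)–X(5,1)≠ X(4,2)–O(4,3)≠ O(4,3)–X(4,4)≠ X(4,4)–O(5,4)≠  → 5/5 unlike.
Total adjacent occupied pairs: 16; unlike-type pairs: 9.

9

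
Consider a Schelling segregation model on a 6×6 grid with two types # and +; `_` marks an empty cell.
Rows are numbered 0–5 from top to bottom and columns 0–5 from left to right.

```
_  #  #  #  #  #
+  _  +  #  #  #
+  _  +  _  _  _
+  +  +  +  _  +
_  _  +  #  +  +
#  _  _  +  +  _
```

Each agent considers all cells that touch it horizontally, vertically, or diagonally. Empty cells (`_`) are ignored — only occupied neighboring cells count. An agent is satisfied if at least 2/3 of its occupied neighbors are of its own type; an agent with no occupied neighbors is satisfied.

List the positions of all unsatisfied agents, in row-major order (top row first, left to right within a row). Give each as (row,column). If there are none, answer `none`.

(0,1)# 1/3 unhappy
(0,2)# 3/4 ok
(0,3)# 4/5 ok
(0,4)# 5/5 ok
(0,5)# 3/3 ok
(1,0)+ 1/2 unhappy
(1,2)+ 1/5 unhappy
(1,3)# 4/6 ok
(1,4)# 5/5 ok
(1,5)# 3/3 ok
(2,0)+ 3/3 ok
(2,2)+ 4/5 ok
(3,0)+ 2/2 ok
(3,1)+ 5/5 ok
(3,2)+ 4/5 ok
(3,3)+ 4/5 ok
(3,5)+ 2/2 ok
(4,2)+ 4/5 ok
(4,3)# 0/6 unhappy
(4,4)+ 5/6 ok
(4,5)+ 3/3 ok
(5,0)# 0/0 ok
(5,3)+ 3/4 ok
(5,4)+ 3/4 ok

(0,1), (1,0), (1,2), (4,3)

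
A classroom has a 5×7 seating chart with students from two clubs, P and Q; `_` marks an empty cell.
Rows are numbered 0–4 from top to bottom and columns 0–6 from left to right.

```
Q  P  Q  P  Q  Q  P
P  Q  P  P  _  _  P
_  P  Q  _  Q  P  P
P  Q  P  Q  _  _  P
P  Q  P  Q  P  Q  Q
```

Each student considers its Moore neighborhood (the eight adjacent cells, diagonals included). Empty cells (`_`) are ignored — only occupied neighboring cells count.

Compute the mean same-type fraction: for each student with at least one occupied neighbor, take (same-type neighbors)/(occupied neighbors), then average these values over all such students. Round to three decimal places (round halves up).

Row 0: (0,0)Q 1/3 · (0,1)P 2/5 · (0,2)Q 1/5 · (0,3)P 2/4 · (0,4)Q 1/3 · (0,5)Q 1/3 · (0,6)P 1/2
Row 1: (1,0)P 2/4 · (1,1)Q 3/7 · (1,2)P 4/7 · (1,3)P 2/6 · (1,6)P 3/4
Row 2: (2,1)P 4/7 · (2,2)Q 3/7 · (2,4)Q 1/3 · (2,5)P 3/4 · (2,6)P 3/3
Row 3: (3,0)P 2/4 · (3,1)Q 2/7 · (3,2)P 2/7 · (3,3)Q 3/6 · (3,6)P 2/4
Row 4: (4,0)P 1/3 · (4,1)Q 1/5 · (4,2)P 1/5 · (4,3)Q 1/4 · (4,4)P 0/3 · (4,5)Q 1/3 · (4,6)Q 1/2
Sum over 29 students: 1/3 + 2/5 + 1/5 + 2/4 + 1/3 + 1/3 + 1/2 + 2/4 + 3/7 + 4/7 + 2/6 + 3/4 + 4/7 + 3/7 + 1/3 + 3/4 + 3/3 + 2/4 + 2/7 + 2/7 + 3/6 + 2/4 + 1/3 + 1/5 + 1/5 + 1/4 + 0/3 + 1/3 + 1/2 = 1021/84; mean = 1021/84 ÷ 29 = 1021/2436 = 0.419129… → 0.419.

0.419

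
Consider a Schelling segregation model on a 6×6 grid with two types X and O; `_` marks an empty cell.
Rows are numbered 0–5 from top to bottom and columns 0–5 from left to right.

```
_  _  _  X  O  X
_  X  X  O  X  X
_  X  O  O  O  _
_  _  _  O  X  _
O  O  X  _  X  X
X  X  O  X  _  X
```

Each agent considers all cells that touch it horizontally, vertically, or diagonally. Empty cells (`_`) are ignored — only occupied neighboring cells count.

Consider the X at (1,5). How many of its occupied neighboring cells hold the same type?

Occupied neighbors of (1,5): (0,4)=O, (0,5)=X, (1,4)=X, (2,4)=O.
Same type (X): 2 of 4.

2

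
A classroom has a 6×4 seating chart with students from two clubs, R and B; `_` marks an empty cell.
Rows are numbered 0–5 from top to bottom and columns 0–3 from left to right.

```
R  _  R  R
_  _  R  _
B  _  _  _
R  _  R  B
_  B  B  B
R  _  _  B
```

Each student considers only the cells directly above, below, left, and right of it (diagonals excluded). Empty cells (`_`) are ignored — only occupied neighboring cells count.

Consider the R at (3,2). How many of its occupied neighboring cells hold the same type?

0

Occupied neighbors of (3,2): (4,2)=B, (3,3)=B.
Same type (R): 0 of 2.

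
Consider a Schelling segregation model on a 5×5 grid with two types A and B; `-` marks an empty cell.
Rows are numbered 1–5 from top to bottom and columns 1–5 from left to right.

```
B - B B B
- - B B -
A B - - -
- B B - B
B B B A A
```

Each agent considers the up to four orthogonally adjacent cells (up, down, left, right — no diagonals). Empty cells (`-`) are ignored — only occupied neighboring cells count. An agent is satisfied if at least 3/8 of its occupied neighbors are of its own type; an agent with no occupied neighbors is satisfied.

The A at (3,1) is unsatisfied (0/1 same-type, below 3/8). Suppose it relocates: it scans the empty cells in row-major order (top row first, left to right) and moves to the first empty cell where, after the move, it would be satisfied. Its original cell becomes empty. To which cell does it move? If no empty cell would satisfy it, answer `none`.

none

Vacating (3,1). Empty cells in order:
  (1,2): 0/2 same-type → still unsatisfied.
  (2,1): 0/1 same-type → still unsatisfied.
  (2,2): 0/2 same-type → still unsatisfied.
  (2,5): 0/2 same-type → still unsatisfied.
  (3,3): 0/3 same-type → still unsatisfied.
  (3,4): 0/1 same-type → still unsatisfied.
  (3,5): 0/1 same-type → still unsatisfied.
  (4,1): 0/2 same-type → still unsatisfied.
  (4,4): 1/3 same-type → still unsatisfied.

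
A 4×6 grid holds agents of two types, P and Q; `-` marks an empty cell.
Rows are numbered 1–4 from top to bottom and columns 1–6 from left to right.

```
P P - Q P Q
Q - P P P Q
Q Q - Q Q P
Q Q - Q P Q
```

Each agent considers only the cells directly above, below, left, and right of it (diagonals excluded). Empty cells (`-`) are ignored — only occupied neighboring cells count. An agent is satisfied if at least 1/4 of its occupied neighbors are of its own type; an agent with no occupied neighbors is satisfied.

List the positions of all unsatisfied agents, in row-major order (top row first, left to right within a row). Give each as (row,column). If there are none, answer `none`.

(1,4), (3,6), (4,5), (4,6)

Row 1: (1,1)P 1/2 ✓ · (1,2)P 1/1 ✓ · (1,4)Q 0/2 ✗ · (1,5)P 1/3 ✓ · (1,6)Q 1/2 ✓
Row 2: (2,1)Q 1/2 ✓ · (2,3)P 1/1 ✓ · (2,4)P 2/4 ✓ · (2,5)P 2/4 ✓ · (2,6)Q 1/3 ✓
Row 3: (3,1)Q 3/3 ✓ · (3,2)Q 2/2 ✓ · (3,4)Q 2/3 ✓ · (3,5)Q 1/4 ✓ · (3,6)P 0/3 ✗
Row 4: (4,1)Q 2/2 ✓ · (4,2)Q 2/2 ✓ · (4,4)Q 1/2 ✓ · (4,5)P 0/3 ✗ · (4,6)Q 0/2 ✗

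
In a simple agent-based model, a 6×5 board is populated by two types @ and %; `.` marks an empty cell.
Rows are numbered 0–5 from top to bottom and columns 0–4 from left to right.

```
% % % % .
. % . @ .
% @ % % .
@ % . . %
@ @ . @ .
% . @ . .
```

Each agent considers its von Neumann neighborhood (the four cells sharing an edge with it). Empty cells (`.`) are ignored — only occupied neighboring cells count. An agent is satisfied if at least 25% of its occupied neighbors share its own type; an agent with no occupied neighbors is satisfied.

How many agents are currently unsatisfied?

(0,0)% 1/1 ✓
(0,1)% 3/3 ✓
(0,2)% 2/2 ✓
(0,3)% 1/2 ✓
(1,1)% 1/2 ✓
(1,3)@ 0/2 ✗
(2,0)% 0/2 ✗
(2,1)@ 0/4 ✗
(2,2)% 1/2 ✓
(2,3)% 1/2 ✓
(3,0)@ 1/3 ✓
(3,1)% 0/3 ✗
(3,4)% 0/0 ✓
(4,0)@ 2/3 ✓
(4,1)@ 1/2 ✓
(4,3)@ 0/0 ✓
(5,0)% 0/1 ✗
(5,2)@ 0/0 ✓
Unsatisfied: (1,3), (2,0), (2,1), (3,1), (5,0) — 5 in total.

5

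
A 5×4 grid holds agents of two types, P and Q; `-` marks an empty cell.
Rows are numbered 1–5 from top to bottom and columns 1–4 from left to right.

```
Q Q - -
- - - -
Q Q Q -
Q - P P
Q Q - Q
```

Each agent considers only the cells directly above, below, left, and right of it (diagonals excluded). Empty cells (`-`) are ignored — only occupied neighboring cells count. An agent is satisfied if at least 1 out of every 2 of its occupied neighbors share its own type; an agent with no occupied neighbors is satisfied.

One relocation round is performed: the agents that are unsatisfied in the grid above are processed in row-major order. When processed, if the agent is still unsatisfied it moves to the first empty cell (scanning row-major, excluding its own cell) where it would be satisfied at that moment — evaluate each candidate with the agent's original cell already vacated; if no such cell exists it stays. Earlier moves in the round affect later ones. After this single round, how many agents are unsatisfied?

0

Initially unsatisfied (in order): (5,4).
  (5,4) → (1,3).
Resulting grid:
Q Q Q -
- - - -
Q Q Q -
Q - P P
Q Q - -
All satisfied now.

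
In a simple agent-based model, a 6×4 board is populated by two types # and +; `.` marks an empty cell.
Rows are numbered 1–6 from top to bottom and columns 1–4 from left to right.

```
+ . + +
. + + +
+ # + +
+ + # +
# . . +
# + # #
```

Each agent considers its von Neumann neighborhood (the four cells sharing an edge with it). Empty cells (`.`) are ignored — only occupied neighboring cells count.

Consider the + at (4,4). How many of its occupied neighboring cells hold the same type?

Occupied neighbors of (4,4): (3,4)=+, (5,4)=+, (4,3)=#.
Same type (+): 2 of 3.

2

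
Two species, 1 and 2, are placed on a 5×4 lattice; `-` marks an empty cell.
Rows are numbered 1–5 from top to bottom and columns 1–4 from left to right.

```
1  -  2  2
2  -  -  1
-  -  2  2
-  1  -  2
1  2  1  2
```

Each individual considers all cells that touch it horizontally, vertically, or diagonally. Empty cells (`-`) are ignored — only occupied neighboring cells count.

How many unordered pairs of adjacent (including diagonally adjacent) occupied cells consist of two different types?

11

Scan each occupied cell's neighbors to the right and below (and the two forward diagonals) so each pair is counted once.
Row 1: 1(1,1)–2(2,1)≠ 2(1,3)–2(1,4)= 2(1,3)–1(2,4)≠ 2(1,4)–1(2,4)≠  → 3/4 unlike.
Row 2: 1(2,4)–2(3,4)≠ 1(2,4)–2(3,3)≠  → 2/2 unlike.
Row 3: 2(3,3)–2(3,4)= 2(3,3)–2(4,4)= 2(3,3)–1(4,2)≠ 2(3,4)–2(4,4)=  → 1/4 unlike.
Row 4: 1(4,2)–2(5,2)≠ 1(4,2)–1(5,3)= 1(4,2)–1(5,1)= 2(4,4)–2(5,4)= 2(4,4)–1(5,3)≠  → 2/5 unlike.
Row 5: 1(5,1)–2(5,2)≠ 2(5,2)–1(5,3)≠ 1(5,3)–2(5,4)≠  → 3/3 unlike.
Total adjacent occupied pairs: 18; unlike-type pairs: 11.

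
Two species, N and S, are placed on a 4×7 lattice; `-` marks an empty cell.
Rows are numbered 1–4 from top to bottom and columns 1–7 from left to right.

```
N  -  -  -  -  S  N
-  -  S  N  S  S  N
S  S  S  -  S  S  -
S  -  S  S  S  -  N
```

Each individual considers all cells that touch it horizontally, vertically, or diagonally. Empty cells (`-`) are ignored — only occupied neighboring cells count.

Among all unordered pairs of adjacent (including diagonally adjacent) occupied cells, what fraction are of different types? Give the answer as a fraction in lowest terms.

10/33

Scan each occupied cell's neighbors to the right and below (and the two forward diagonals) so each pair is counted once.
From row 1: 3 unlike of 6 pairs (running 3/6).
From row 2: 6 unlike of 13 pairs (running 9/19).
From row 3: 1 unlike of 12 pairs (running 10/31).
From row 4: 0 unlike of 2 pairs (running 10/33).
Total adjacent occupied pairs: 33; unlike-type pairs: 10.
10/33 is already in lowest terms.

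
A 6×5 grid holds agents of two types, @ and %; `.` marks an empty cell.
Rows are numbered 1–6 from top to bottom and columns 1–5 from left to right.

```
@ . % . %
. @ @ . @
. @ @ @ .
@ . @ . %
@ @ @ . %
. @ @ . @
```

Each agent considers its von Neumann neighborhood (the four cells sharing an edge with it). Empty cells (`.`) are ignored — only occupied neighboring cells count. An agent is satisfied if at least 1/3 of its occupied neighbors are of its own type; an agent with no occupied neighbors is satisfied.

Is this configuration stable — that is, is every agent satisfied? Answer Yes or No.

Row 1: (1,1)@ 0/0 ok · (1,3)% 0/1 unhappy · (1,5)% 0/1 unhappy
Row 2: (2,2)@ 2/2 ok · (2,3)@ 2/3 ok · (2,5)@ 0/1 unhappy
Row 3: (3,2)@ 2/2 ok · (3,3)@ 4/4 ok · (3,4)@ 1/1 ok
Row 4: (4,1)@ 1/1 ok · (4,3)@ 2/2 ok · (4,5)% 1/1 ok
Row 5: (5,1)@ 2/2 ok · (5,2)@ 3/3 ok · (5,3)@ 3/3 ok · (5,5)% 1/2 ok
Row 6: (6,2)@ 2/2 ok · (6,3)@ 2/2 ok · (6,5)@ 0/1 unhappy
For instance (1,3) has only 0/1 same-type neighbors, below 1/3.

No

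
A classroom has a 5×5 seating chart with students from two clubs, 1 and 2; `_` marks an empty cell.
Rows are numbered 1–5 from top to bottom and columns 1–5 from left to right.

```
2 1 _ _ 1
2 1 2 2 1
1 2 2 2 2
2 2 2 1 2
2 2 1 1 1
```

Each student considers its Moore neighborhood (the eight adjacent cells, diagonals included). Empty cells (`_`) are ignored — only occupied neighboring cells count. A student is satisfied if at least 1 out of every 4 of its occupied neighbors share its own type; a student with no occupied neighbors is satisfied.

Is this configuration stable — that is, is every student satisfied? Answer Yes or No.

(1,1)2 1/3 ✓
(1,2)1 1/4 ✓
(1,5)1 1/2 ✓
(2,1)2 2/5 ✓
(2,2)1 2/7 ✓
(2,3)2 4/6 ✓
(2,4)2 4/6 ✓
(2,5)1 1/4 ✓
(3,1)1 1/5 ✗
(3,2)2 6/8 ✓
(3,3)2 6/8 ✓
(3,4)2 6/8 ✓
(3,5)2 3/5 ✓
(4,1)2 4/5 ✓
(4,2)2 6/8 ✓
(4,3)2 5/8 ✓
(4,4)1 3/8 ✓
(4,5)2 2/5 ✓
(5,1)2 3/3 ✓
(5,2)2 4/5 ✓
(5,3)1 2/5 ✓
(5,4)1 3/5 ✓
(5,5)1 2/3 ✓
For instance (3,1) has only 1/5 same-type neighbors, below 1/4.

No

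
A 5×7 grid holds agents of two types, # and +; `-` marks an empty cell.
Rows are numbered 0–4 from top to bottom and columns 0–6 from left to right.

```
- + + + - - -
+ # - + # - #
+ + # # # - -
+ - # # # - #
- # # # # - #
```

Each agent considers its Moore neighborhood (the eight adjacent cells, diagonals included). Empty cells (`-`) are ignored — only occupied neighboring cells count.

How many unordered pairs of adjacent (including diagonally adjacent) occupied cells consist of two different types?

Scan each occupied cell's neighbors to the right and below (and the two forward diagonals) so each pair is counted once.
From row 0: 3 unlike of 8 pairs (running 3/8).
From row 1: 7 unlike of 12 pairs (running 10/20).
From row 2: 2 unlike of 14 pairs (running 12/34).
From row 3: 1 unlike of 12 pairs (running 13/46).
From row 4: 0 unlike of 3 pairs (running 13/49).
Total adjacent occupied pairs: 49; unlike-type pairs: 13.

13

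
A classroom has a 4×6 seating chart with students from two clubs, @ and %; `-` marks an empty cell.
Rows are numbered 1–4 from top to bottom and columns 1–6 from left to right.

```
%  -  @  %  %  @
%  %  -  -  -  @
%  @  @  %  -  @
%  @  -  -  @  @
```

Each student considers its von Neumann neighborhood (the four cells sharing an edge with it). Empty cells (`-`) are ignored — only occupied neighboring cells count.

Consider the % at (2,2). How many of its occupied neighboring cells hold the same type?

1

Occupied neighbors of (2,2): (3,2)=@, (2,1)=%.
Same type (%): 1 of 2.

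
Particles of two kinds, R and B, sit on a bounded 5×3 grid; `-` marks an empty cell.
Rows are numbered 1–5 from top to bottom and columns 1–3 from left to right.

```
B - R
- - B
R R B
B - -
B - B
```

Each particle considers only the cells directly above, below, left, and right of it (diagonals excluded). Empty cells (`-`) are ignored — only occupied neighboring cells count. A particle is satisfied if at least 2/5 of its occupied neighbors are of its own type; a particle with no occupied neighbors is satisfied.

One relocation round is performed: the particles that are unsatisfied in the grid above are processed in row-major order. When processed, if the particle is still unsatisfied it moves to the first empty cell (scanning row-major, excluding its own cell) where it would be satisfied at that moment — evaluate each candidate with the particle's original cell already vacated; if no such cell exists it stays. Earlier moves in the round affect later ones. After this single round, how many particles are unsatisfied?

Initially unsatisfied (in order): (1,3).
  (1,3) → (2,1).
Resulting grid:
B - -
R - B
R R B
B - -
B - B
Unsatisfied now: (1,1).

1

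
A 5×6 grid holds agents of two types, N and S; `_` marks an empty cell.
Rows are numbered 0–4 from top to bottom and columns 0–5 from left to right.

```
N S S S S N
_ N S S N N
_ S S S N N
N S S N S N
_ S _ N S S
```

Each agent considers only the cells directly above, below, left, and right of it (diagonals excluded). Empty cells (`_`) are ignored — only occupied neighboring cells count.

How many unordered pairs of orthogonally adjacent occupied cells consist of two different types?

Scan each occupied cell's neighbors to the right and below so each pair is counted once.
Row 0: N(0,0)–S(0,1)≠ S(0,1)–S(0,2)= S(0,1)–N(1,1)≠ S(0,2)–S(0,3)= S(0,2)–S(1,2)= S(0,3)–S(0,4)= S(0,3)–S(1,3)= S(0,4)–N(0,5)≠ S(0,4)–N(1,4)≠ N(0,5)–N(1,5)=  → 4/10 unlike.
Row 1: N(1,1)–S(1,2)≠ N(1,1)–S(2,1)≠ S(1,2)–S(1,3)= S(1,2)–S(2,2)= S(1,3)–N(1,4)≠ S(1,3)–S(2,3)= N(1,4)–N(1,5)= N(1,4)–N(2,4)= N(1,5)–N(2,5)=  → 3/9 unlike.
Row 2: S(2,1)–S(2,2)= S(2,1)–S(3,1)= S(2,2)–S(2,3)= S(2,2)–S(3,2)= S(2,3)–N(2,4)≠ S(2,3)–N(3,3)≠ N(2,4)–N(2,5)= N(2,4)–S(3,4)≠ N(2,5)–N(3,5)=  → 3/9 unlike.
Row 3: N(3,0)–S(3,1)≠ S(3,1)–S(3,2)= S(3,1)–S(4,1)= S(3,2)–N(3,3)≠ N(3,3)–S(3,4)≠ N(3,3)–N(4,3)= S(3,4)–N(3,5)≠ S(3,4)–S(4,4)= N(3,5)–S(4,5)≠  → 5/9 unlike.
Row 4: N(4,3)–S(4,4)≠ S(4,4)–S(4,5)=  → 1/2 unlike.
Total adjacent occupied pairs: 39; unlike-type pairs: 16.

16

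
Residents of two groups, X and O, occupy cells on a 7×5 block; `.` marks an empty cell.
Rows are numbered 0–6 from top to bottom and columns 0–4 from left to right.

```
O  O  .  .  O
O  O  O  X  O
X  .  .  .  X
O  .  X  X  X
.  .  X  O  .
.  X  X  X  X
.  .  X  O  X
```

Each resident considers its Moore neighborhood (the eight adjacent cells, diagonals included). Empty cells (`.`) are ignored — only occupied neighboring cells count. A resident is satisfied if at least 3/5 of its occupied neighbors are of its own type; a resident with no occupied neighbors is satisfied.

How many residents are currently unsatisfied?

(0,0)O 3/3 ✓
(0,1)O 4/4 ✓
(0,4)O 1/2 ✗
(1,0)O 3/4 ✓
(1,1)O 4/5 ✓
(1,2)O 2/3 ✓
(1,3)X 1/4 ✗
(1,4)O 1/3 ✗
(2,0)X 0/3 ✗
(2,4)X 3/4 ✓
(3,0)O 0/1 ✗
(3,2)X 2/3 ✓
(3,3)X 4/5 ✓
(3,4)X 2/3 ✓
(4,2)X 5/6 ✓
(4,3)O 0/7 ✗
(5,1)X 3/3 ✓
(5,2)X 4/6 ✓
(5,3)X 5/7 ✓
(5,4)X 2/4 ✗
(6,2)X 3/4 ✓
(6,3)O 0/5 ✗
(6,4)X 2/3 ✓
Unsatisfied: (0,4), (1,3), (1,4), (2,0), (3,0), (4,3), (5,4), (6,3) — 8 in total.

8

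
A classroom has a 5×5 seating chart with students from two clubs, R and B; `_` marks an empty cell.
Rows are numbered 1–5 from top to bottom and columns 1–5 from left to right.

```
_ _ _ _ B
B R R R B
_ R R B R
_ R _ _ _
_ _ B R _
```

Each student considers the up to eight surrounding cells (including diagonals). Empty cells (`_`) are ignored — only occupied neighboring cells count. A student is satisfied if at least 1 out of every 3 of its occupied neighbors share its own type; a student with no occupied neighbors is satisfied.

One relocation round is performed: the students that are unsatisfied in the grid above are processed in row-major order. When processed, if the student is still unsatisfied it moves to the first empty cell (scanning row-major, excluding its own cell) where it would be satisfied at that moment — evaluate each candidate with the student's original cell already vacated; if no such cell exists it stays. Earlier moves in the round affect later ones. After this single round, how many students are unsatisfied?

0

Initially unsatisfied (in order): (2,1), (3,4), (5,3), (5,4).
  (2,1) → (1,4).
  (3,4) → (5,2).
  (5,3): now satisfied by earlier moves; stays.
  (5,4) → (1,1).
Resulting grid:
R _ _ B B
_ R R R B
_ R R _ R
_ R _ _ _
_ B B _ _
All satisfied now.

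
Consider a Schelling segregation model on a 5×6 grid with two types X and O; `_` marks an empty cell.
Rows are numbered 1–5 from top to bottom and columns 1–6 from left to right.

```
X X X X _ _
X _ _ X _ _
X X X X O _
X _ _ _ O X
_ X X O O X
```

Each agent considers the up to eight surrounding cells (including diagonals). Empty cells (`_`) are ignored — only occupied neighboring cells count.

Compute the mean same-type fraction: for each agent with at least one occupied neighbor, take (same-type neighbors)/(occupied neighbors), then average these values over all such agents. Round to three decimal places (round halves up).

Row 1: (1,1)X 2/2 · (1,2)X 3/3 · (1,3)X 3/3 · (1,4)X 2/2
Row 2: (2,1)X 4/4 · (2,4)X 4/5
Row 3: (3,1)X 3/3 · (3,2)X 4/4 · (3,3)X 3/3 · (3,4)X 2/4 · (3,5)O 1/4
Row 4: (4,1)X 3/3 · (4,5)O 3/6 · (4,6)X 1/4
Row 5: (5,2)X 2/2 · (5,3)X 1/2 · (5,4)O 2/3 · (5,5)O 2/4 · (5,6)X 1/3
Sum over 19 agents: 2/2 + 3/3 + 3/3 + 2/2 + 4/4 + 4/5 + 3/3 + 4/4 + 3/3 + 2/4 + 1/4 + 3/3 + 3/6 + 1/4 + 2/2 + 1/2 + 2/3 + 2/4 + 1/3 = 143/10; mean = 143/10 ÷ 19 = 143/190 = 0.752631… → 0.753.

0.753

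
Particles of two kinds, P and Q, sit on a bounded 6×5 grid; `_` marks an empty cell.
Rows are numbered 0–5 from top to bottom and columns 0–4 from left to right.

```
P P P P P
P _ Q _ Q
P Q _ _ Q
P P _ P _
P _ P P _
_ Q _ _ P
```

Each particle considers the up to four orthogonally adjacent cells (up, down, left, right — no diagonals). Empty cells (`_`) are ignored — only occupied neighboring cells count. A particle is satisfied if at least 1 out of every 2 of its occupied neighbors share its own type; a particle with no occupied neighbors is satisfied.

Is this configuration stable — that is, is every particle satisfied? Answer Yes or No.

(0,0)P 2/2 ✓
(0,1)P 2/2 ✓
(0,2)P 2/3 ✓
(0,3)P 2/2 ✓
(0,4)P 1/2 ✓
(1,0)P 2/2 ✓
(1,2)Q 0/1 ✗
(1,4)Q 1/2 ✓
(2,0)P 2/3 ✓
(2,1)Q 0/2 ✗
(2,4)Q 1/1 ✓
(3,0)P 3/3 ✓
(3,1)P 1/2 ✓
(3,3)P 1/1 ✓
(4,0)P 1/1 ✓
(4,2)P 1/1 ✓
(4,3)P 2/2 ✓
(5,1)Q 0/0 ✓
(5,4)P 0/0 ✓
For instance (1,2) has only 0/1 same-type neighbors, below 1/2.

No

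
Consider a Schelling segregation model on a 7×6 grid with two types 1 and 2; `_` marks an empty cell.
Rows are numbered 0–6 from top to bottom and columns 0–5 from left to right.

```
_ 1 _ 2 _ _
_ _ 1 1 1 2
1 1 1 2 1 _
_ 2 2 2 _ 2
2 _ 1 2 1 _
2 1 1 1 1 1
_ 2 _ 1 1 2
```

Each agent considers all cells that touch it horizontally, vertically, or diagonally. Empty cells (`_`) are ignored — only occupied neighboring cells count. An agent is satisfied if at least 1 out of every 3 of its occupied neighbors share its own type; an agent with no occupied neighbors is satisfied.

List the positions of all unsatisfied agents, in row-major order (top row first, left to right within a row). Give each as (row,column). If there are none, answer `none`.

(0,3), (1,5), (2,3), (3,5), (4,3), (6,5)

Row 0: (0,1)1 1/1 ✓ · (0,3)2 0/3 ✗
Row 1: (1,2)1 4/6 ✓ · (1,3)1 4/6 ✓ · (1,4)1 2/5 ✓ · (1,5)2 0/2 ✗
Row 2: (2,0)1 1/2 ✓ · (2,1)1 3/5 ✓ · (2,2)1 3/7 ✓ · (2,3)2 2/7 ✗ · (2,4)1 2/6 ✓
Row 3: (3,1)2 2/6 ✓ · (3,2)2 4/7 ✓ · (3,3)2 3/7 ✓ · (3,5)2 0/2 ✗
Row 4: (4,0)2 2/3 ✓ · (4,2)1 3/7 ✓ · (4,3)2 2/7 ✗ · (4,4)1 3/6 ✓
Row 5: (5,0)2 2/3 ✓ · (5,1)1 2/5 ✓ · (5,2)1 4/6 ✓ · (5,3)1 6/7 ✓ · (5,4)1 5/7 ✓ · (5,5)1 3/4 ✓
Row 6: (6,1)2 1/3 ✓ · (6,3)1 4/4 ✓ · (6,4)1 4/5 ✓ · (6,5)2 0/3 ✗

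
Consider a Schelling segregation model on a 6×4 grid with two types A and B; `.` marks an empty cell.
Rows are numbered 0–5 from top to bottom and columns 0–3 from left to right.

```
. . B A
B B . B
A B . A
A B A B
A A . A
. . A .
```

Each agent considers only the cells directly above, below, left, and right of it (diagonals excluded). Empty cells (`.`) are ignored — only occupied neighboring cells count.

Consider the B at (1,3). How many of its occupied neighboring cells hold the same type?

0

Occupied neighbors of (1,3): (0,3)=A, (2,3)=A.
Same type (B): 0 of 2.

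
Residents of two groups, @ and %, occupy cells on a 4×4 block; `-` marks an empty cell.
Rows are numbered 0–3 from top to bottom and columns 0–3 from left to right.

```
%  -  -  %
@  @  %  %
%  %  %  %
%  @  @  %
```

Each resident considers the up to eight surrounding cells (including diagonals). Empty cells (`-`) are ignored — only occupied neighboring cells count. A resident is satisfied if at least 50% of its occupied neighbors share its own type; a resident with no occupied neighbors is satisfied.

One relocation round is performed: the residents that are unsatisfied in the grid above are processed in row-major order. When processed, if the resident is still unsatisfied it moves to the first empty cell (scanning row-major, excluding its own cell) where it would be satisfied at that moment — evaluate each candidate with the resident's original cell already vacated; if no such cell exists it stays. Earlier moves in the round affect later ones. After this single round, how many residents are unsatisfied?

1

Initially unsatisfied (in order): (0,0), (1,0), (1,1), (2,0), (3,1), (3,2).
  (0,0) → (0,2).
  (1,0) → (0,0).
  (1,1): no empty cell satisfies it; stays.
  (2,0): now satisfied by earlier moves; stays.
  (3,1) → (0,1).
  (3,2) → (1,0).
Resulting grid:
@ @ % %
@ @ % %
% % % %
% - - %
Unsatisfied now: (1,1).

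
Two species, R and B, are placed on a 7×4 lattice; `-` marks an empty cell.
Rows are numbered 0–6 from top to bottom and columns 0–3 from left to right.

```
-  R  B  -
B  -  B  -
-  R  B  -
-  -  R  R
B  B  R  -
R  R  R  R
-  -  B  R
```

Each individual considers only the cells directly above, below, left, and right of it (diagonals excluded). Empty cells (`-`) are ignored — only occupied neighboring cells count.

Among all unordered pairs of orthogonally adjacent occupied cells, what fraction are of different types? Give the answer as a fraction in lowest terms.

Scan each occupied cell's neighbors to the right and below so each pair is counted once.
Row 0: R(0,1)–B(0,2)≠ B(0,2)–B(1,2)=  → 1/2 unlike.
Row 1: B(1,2)–B(2,2)=  → 0/1 unlike.
Row 2: R(2,1)–B(2,2)≠ B(2,2)–R(3,2)≠  → 2/2 unlike.
Row 3: R(3,2)–R(3,3)= R(3,2)–R(4,2)=  → 0/2 unlike.
Row 4: B(4,0)–B(4,1)= B(4,0)–R(5,0)≠ B(4,1)–R(4,2)≠ B(4,1)–R(5,1)≠ R(4,2)–R(5,2)=  → 3/5 unlike.
Row 5: R(5,0)–R(5,1)= R(5,1)–R(5,2)= R(5,2)–R(5,3)= R(5,2)–B(6,2)≠ R(5,3)–R(6,3)=  → 1/5 unlike.
Row 6: B(6,2)–R(6,3)≠  → 1/1 unlike.
Total adjacent occupied pairs: 18; unlike-type pairs: 8.
8/18 reduces to 4/9.

4/9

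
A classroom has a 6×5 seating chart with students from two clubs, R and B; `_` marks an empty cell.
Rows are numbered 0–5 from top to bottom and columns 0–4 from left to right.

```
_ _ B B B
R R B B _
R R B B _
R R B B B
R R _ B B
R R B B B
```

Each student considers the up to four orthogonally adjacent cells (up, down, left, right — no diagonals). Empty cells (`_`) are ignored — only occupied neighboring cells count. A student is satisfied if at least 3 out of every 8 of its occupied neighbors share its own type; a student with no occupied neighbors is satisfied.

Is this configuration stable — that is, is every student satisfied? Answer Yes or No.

Row 0: (0,2)B 2/2 ✓ · (0,3)B 3/3 ✓ · (0,4)B 1/1 ✓
Row 1: (1,0)R 2/2 ✓ · (1,1)R 2/3 ✓ · (1,2)B 3/4 ✓ · (1,3)B 3/3 ✓
Row 2: (2,0)R 3/3 ✓ · (2,1)R 3/4 ✓ · (2,2)B 3/4 ✓ · (2,3)B 3/3 ✓
Row 3: (3,0)R 3/3 ✓ · (3,1)R 3/4 ✓ · (3,2)B 2/3 ✓ · (3,3)B 4/4 ✓ · (3,4)B 2/2 ✓
Row 4: (4,0)R 3/3 ✓ · (4,1)R 3/3 ✓ · (4,3)B 3/3 ✓ · (4,4)B 3/3 ✓
Row 5: (5,0)R 2/2 ✓ · (5,1)R 2/3 ✓ · (5,2)B 1/2 ✓ · (5,3)B 3/3 ✓ · (5,4)B 2/2 ✓
All meet the threshold, so the configuration is stable.

Yes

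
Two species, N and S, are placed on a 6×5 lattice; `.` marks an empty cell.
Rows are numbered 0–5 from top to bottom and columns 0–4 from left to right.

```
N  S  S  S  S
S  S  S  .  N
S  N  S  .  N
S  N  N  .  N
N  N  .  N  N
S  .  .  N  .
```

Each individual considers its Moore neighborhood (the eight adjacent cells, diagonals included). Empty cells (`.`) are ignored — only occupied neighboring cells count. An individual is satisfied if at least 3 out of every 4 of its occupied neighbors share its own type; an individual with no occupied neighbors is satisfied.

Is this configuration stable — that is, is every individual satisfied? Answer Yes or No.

Row 0: (0,0)N 0/3 unhappy · (0,1)S 4/5 ok · (0,2)S 4/4 ok · (0,3)S 3/4 ok · (0,4)S 1/2 unhappy
Row 1: (1,0)S 3/5 unhappy · (1,1)S 6/8 ok · (1,2)S 5/6 ok · (1,4)N 1/3 unhappy
Row 2: (2,0)S 3/5 unhappy · (2,1)N 2/8 unhappy · (2,2)S 2/5 unhappy · (2,4)N 2/2 ok
Row 3: (3,0)S 1/5 unhappy · (3,1)N 4/7 unhappy · (3,2)N 4/5 ok · (3,4)N 3/3 ok
Row 4: (4,0)N 2/4 unhappy · (4,1)N 3/5 unhappy · (4,3)N 4/4 ok · (4,4)N 3/3 ok
Row 5: (5,0)S 0/2 unhappy · (5,3)N 2/2 ok
For instance (0,0) has only 0/3 same-type neighbors, below 3/4.

No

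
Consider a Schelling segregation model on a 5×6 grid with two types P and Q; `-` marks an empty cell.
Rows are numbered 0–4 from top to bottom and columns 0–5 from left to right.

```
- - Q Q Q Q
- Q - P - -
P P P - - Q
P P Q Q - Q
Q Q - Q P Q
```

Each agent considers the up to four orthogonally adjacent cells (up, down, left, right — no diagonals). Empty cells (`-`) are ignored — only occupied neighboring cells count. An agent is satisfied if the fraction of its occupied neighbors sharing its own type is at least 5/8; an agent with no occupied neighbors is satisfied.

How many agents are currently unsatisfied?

10

Row 0: (0,2)Q 1/1 ✓ · (0,3)Q 2/3 ✓ · (0,4)Q 2/2 ✓ · (0,5)Q 1/1 ✓
Row 1: (1,1)Q 0/1 ✗ · (1,3)P 0/1 ✗
Row 2: (2,0)P 2/2 ✓ · (2,1)P 3/4 ✓ · (2,2)P 1/2 ✗ · (2,5)Q 1/1 ✓
Row 3: (3,0)P 2/3 ✓ · (3,1)P 2/4 ✗ · (3,2)Q 1/3 ✗ · (3,3)Q 2/2 ✓ · (3,5)Q 2/2 ✓
Row 4: (4,0)Q 1/2 ✗ · (4,1)Q 1/2 ✗ · (4,3)Q 1/2 ✗ · (4,4)P 0/2 ✗ · (4,5)Q 1/2 ✗
Unsatisfied: (1,1), (1,3), (2,2), (3,1), (3,2), (4,0), (4,1), (4,3), (4,4), (4,5) — 10 in total.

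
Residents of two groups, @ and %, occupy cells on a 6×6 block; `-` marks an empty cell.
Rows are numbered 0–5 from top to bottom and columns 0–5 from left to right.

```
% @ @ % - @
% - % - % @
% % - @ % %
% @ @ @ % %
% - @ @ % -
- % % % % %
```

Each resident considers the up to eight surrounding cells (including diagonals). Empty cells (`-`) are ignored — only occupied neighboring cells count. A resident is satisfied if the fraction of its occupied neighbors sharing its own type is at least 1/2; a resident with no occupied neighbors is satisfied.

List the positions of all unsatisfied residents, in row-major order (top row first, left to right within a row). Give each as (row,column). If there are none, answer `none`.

(0,1), (0,2), (1,2), (1,5), (2,3), (3,1), (4,3)

(0,0)% 1/2 satisfied
(0,1)@ 1/4 not
(0,2)@ 1/3 not
(0,3)% 2/3 satisfied
(0,5)@ 1/2 satisfied
(1,0)% 3/4 satisfied
(1,2)% 2/5 not
(1,4)% 3/6 satisfied
(1,5)@ 1/4 not
(2,0)% 3/4 satisfied
(2,1)% 4/6 satisfied
(2,3)@ 2/6 not
(2,4)% 4/7 satisfied
(2,5)% 4/5 satisfied
(3,0)% 3/4 satisfied
(3,1)@ 2/6 not
(3,2)@ 5/6 satisfied
(3,3)@ 4/7 satisfied
(3,4)% 4/7 satisfied
(3,5)% 4/4 satisfied
(4,0)% 2/3 satisfied
(4,2)@ 4/7 satisfied
(4,3)@ 3/8 not
(4,4)% 5/7 satisfied
(5,1)% 2/3 satisfied
(5,2)% 2/4 satisfied
(5,3)% 3/5 satisfied
(5,4)% 3/4 satisfied
(5,5)% 2/2 satisfied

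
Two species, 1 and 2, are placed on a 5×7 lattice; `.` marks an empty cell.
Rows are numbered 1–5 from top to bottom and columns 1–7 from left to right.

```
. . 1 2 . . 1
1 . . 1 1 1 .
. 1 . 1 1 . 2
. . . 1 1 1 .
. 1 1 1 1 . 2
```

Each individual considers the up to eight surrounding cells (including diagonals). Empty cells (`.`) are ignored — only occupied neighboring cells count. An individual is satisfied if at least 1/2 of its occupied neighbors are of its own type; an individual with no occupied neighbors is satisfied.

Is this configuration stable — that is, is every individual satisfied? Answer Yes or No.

(1,3)1 1/2 ✓
(1,4)2 0/3 ✗
(1,7)1 1/1 ✓
(2,1)1 1/1 ✓
(2,4)1 4/5 ✓
(2,5)1 4/5 ✓
(2,6)1 3/4 ✓
(3,2)1 1/1 ✓
(3,4)1 5/5 ✓
(3,5)1 7/7 ✓
(3,7)2 0/2 ✗
(4,4)1 6/6 ✓
(4,5)1 6/6 ✓
(4,6)1 3/5 ✓
(5,2)1 1/1 ✓
(5,3)1 3/3 ✓
(5,4)1 4/4 ✓
(5,5)1 4/4 ✓
(5,7)2 0/1 ✗
For instance (1,4) has only 0/3 same-type neighbors, below 1/2.

No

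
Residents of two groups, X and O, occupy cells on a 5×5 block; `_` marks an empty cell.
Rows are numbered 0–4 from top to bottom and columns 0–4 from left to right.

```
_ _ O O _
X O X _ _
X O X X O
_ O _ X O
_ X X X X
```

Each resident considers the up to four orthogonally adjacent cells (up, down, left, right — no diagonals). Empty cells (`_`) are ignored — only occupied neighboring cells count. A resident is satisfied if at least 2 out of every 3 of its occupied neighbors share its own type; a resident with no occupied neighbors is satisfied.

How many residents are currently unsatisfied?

Row 0: (0,2)O 1/2 ✗ · (0,3)O 1/1 ✓
Row 1: (1,0)X 1/2 ✗ · (1,1)O 1/3 ✗ · (1,2)X 1/3 ✗
Row 2: (2,0)X 1/2 ✗ · (2,1)O 2/4 ✗ · (2,2)X 2/3 ✓ · (2,3)X 2/3 ✓ · (2,4)O 1/2 ✗
Row 3: (3,1)O 1/2 ✗ · (3,3)X 2/3 ✓ · (3,4)O 1/3 ✗
Row 4: (4,1)X 1/2 ✗ · (4,2)X 2/2 ✓ · (4,3)X 3/3 ✓ · (4,4)X 1/2 ✗
Unsatisfied: (0,2), (1,0), (1,1), (1,2), (2,0), (2,1), (2,4), (3,1), (3,4), (4,1), (4,4) — 11 in total.

11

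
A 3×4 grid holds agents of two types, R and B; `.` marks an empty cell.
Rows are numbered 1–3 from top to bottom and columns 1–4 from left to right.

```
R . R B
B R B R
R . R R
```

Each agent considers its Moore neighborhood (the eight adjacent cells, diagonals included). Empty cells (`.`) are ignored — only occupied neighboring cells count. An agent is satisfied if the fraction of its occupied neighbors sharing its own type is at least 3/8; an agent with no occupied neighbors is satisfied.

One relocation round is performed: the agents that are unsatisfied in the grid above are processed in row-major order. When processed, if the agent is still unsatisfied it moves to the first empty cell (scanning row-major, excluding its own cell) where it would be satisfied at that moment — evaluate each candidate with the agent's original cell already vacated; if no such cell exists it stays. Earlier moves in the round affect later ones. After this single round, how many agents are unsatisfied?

Initially unsatisfied (in order): (1,4), (2,1), (2,3).
  (1,4) → (1,2).
  (2,1): no empty cell satisfies it; stays.
  (2,3): no empty cell satisfies it; stays.
Resulting grid:
R B R .
B R B R
R . R R
Unsatisfied now: (1,1), (2,1), (2,3).

3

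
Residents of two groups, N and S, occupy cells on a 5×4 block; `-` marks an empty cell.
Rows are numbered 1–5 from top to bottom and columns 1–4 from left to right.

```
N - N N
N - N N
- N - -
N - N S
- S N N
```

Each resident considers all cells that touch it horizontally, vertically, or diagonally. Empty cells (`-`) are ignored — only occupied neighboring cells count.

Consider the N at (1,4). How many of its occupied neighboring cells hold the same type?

Occupied neighbors of (1,4): (1,3)=N, (2,3)=N, (2,4)=N.
Same type (N): 3 of 3.

3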